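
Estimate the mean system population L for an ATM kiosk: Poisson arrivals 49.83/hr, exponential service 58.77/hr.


ρ = λ/μ = 49.83/58.77 = 0.8479
L = ρ/(1−ρ) = 0.8479/(1 − 0.8479) = 0.8479/0.1521 = 5.5738

Final: 5.5738


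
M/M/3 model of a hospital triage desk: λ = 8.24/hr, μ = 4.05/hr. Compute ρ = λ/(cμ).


ρ = λ/(cμ) = 8.24/(3·4.05) = 8.24/12.15 = 0.6782

Final: 0.6782


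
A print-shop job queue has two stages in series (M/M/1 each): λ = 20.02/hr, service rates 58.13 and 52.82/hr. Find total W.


Each node sees arrival rate λ = 20.02/hr (tandem ⇒ throughput preserved).
W₁ = 1/(μ₁−λ) = 1/(58.13−20.02) = 0.02624 hr
W₂ = 1/(μ₂−λ) = 1/(52.82−20.02) = 0.03049 hr
W_total = W₁ + W₂ = 0.02624 + 0.03049 = 0.05673 hr

Final: 0.05673 hr


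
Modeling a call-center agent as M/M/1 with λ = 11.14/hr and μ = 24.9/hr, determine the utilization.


ρ = λ/μ = 11.14/24.9 = 0.4474

Final: 0.4474


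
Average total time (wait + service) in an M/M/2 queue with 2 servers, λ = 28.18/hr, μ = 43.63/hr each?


a = 0.6459; ρ = 0.3229; P₀ = 0.511781
Lq = P₀·a^c·ρ/(c!(1−ρ)²) = 0.07520
Wq = Lq/λ = 0.07520/28.18 = 0.002669 hr
W = Wq + 1/μ = 0.002669 + 0.02292 = 0.02559 hr

Final: 0.02559 hr


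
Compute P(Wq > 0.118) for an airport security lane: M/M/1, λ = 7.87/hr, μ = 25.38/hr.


ρ = 7.87/25.38 = 0.3101
P(Wq > t) = ρ·e^{−(μ−λ)t} = 0.3101·e^{−2.0662}
= 0.3101·0.126669 = 0.039278

Final: 0.039278


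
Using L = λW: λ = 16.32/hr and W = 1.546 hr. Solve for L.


L = λW = 16.32·1.546 = 25.2307

Final: 25.2307


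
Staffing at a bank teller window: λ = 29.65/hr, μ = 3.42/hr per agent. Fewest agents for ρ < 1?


Stability requires cμ > λ ⇔ c > λ/μ.
λ/μ = 29.65/3.42 = 8.6696
Minimum integer c = ⌊8.6696⌋ + 1 = 9
Check: 9·3.42 = 30.78 > 29.65, while 8·3.42 = 27.36 ≤ 29.65

Final: 9 servers


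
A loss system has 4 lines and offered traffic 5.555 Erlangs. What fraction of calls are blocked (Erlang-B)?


B(c,a) = (a^c/c!) / Σ_{k=0}^{c} a^k/k!
a^4/4! = 39.675738
Σ terms (k=0..4): 1.00000 + 5.55500 + 15.42901 + 28.56939 + 39.67574 = 90.229138
B = 39.675738/90.229138 = 0.439722

Final: 0.439722


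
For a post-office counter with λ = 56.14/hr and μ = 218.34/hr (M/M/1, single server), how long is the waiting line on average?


ρ = 56.14/218.34 = 0.2571
Lq = ρ²/(1−ρ) = 0.06611/0.7429 = 0.08899

Final: 0.08899


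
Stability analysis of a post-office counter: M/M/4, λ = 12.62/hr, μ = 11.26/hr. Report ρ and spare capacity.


Total capacity cμ = 4·11.26 = 45.04/hr
ρ = λ/(cμ) = 12.62/45.04 = 0.2802
Stable ⇔ ρ < 1: YES
Spare capacity = cμ − λ = 45.04 − 12.62 = 32.42/hr

Final: ρ = 0.2802; stable; margin = 32.42/hr


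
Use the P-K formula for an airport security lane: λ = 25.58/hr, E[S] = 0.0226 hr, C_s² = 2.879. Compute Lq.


ρ = λ·E[S] = 25.58·0.0226 = 0.5781
Lq = ρ²(1+C_s²)/(2(1−ρ)) = 0.3342·(1+2.879)/(2·0.4219)
= 0.3342·3.8790/0.8438 = 1.53641

Final: 1.53641


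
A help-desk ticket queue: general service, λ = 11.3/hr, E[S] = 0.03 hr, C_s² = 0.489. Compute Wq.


ρ = λ·E[S] = 11.3·0.03 = 0.3390
E[S²] = E[S]²(1+C_s²) = 0.03²·(1+0.489) = 0.001340
Wq = λ·E[S²]/(2(1−ρ)) = 11.3·0.001340/(2·0.6610) = 0.01145 hr

Final: 0.01145 hr


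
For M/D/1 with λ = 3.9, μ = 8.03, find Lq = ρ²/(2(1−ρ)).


ρ = 3.9/8.03 = 0.4857
M/D/1: Lq = ρ²/(2(1−ρ)) = 0.2359/(2·0.5143) = 0.22932

Final: 0.22932


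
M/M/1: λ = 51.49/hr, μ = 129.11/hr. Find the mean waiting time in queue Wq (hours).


ρ = 51.49/129.11 = 0.3988
Wq = ρ/(μ−λ) = 0.3988/(129.11 − 51.49) = 0.3988/77.62 = 0.005138 hr

Final: 0.005138 hr


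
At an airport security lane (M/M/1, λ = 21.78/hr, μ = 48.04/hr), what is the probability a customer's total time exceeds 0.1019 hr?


W ~ Exponential(μ−λ) for M/M/1.
μ − λ = 48.04 − 21.78 = 26.2600
P(W > t) = e^{−(μ−λ)t} = e^{−2.6759} = 0.068845

Final: 0.068845


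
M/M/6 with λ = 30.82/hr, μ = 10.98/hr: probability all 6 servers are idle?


a = λ/μ = 30.82/10.98 = 2.8069; ρ = a/c = 0.4678
Σ_{k=0}^{5} a^k/k! (terms k=0..5) = 1.00000 + 2.80692 + 3.93940 + 3.68587 + 2.58648 + 1.45201 = 15.47069
Tail: a^6/(6!(1−ρ)) = 489.08210/(720·0.5322) = 1.27641
P₀ = 1/(15.47069 + 1.27641) = 1/16.74710 = 0.059712

Final: 0.059712


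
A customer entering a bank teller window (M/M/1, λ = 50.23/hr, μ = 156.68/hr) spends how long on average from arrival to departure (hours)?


W = 1/(μ−λ) = 1/(156.68 − 50.23) = 1/106.45 = 0.009394 hr

Final: 0.009394 hr


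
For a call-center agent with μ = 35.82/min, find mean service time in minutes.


Mean service time = 1/μ = 1/35.82 minute = 0.02792 minute
In minutes: 0.02792 × 1 = 0.02792 min

Final: 0.02792 min


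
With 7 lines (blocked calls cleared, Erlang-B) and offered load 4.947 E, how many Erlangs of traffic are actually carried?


B(7,4.947) = 0.117203 (Erlang-B)
Carried load = a(1 − B) = 4.947·(1 − 0.117203) = 4.947·0.882797 = 4.3672 E

Final: 4.3672 Erlangs


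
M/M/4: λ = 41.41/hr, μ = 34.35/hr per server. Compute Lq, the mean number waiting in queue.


a = λ/μ = 1.2055; ρ = a/4 = 0.3014
P₀ = 0.298494
Lq = P₀·a^c·ρ / (c!·(1−ρ)²) = 0.298494·2.11210·0.3014/(24·0.48807)
= 0.01622

Final: 0.01622


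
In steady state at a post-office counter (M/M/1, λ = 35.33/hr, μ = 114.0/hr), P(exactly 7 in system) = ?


ρ = 35.33/114.0 = 0.3099
P_n = (1−ρ)·ρ^n = (1 − 0.3099)·0.3099^7 = 0.6901·0.0002746 = 0.0001895

Final: 0.0001895


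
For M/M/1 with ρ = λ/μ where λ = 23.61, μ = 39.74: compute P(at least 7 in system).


ρ = 23.61/39.74 = 0.5941
P(N ≥ n) = ρ^n = 0.5941^7 = 0.026126

Final: 0.026126


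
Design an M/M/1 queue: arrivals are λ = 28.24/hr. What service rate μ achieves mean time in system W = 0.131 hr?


W = 1/(μ−λ) ⇒ μ − λ = 1/W = 1/0.131 = 7.6336
μ = λ + 1/W = 28.24 + 7.6336 = 35.8736 per hr

Final: 35.8736 /hr


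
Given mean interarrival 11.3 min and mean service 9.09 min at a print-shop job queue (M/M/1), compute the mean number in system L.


λ = 60/11.3 = 5.3097 /hr
μ = 60/9.09 = 6.6007 /hr
ρ = λ/μ = 5.3097/6.6007 = 0.8044
L = ρ/(1−ρ) = 0.8044/0.1956 = 4.1131

Final: 4.1131


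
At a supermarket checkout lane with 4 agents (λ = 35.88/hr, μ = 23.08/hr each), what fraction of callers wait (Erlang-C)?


a = λ/μ = 1.5546; ρ = a/4 = 0.3886
P₀ = 0.208889 (from M/M/c formula)
C(c,a) = [a^c/(c!(1−ρ))]·P₀ = [5.84072/(24·0.6114)]·0.208889
= 0.39807·0.208889 = 0.083153

Final: 0.083153


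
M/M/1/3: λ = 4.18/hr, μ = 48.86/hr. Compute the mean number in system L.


ρ = 4.18/48.86 = 0.08555
L = ρ[1 − (K+1)ρ^K + Kρ^(K+1)] / [(1−ρ)(1−ρ^(K+1))]
Numerator: 0.08555·(1 − 4·0.0006261 + 3·0.00005357) = 0.085350
Denominator: (0.9144)·(0.999946) = 0.914400
L = 0.085350/0.914400 = 0.09334

Final: 0.09334


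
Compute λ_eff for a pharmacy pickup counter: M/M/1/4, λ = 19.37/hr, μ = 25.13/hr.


ρ = 0.7708; P_K = (1−ρ)ρ^4/(1−ρ^5) = 0.111145
λ_eff = λ(1 − P_K) = 19.37·(1 − 0.111145) = 19.37·0.888855 = 17.2171 /hr

Final: 17.2171 /hr


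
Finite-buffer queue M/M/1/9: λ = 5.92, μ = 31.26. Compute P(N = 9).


ρ = λ/μ = 5.92/31.26 = 0.1894
P_K = (1−ρ)ρ^K/(1−ρ^(K+1)) = (0.8106·0.0000003133)/(1 − 0.00000005934)
= 0.0000002540/1.000000 = 0.0000002540

Final: 0.0000002540


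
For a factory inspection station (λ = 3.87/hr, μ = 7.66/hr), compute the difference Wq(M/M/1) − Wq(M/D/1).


ρ = 3.87/7.66 = 0.5052
Wq(M/M/1) = ρ/(μ−λ) = 0.5052/3.79 = 0.13330 hr
Wq(M/D/1) = ρ/(2(μ−λ)) = 0.06665 hr
Savings = 0.13330 − 0.06665 = 0.06665 hr

Final: 0.06665 hr


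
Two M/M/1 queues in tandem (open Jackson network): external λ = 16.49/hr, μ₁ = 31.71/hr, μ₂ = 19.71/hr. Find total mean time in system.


Each node sees arrival rate λ = 16.49/hr (tandem ⇒ throughput preserved).
W₁ = 1/(μ₁−λ) = 1/(31.71−16.49) = 0.06570 hr
W₂ = 1/(μ₂−λ) = 1/(19.71−16.49) = 0.31056 hr
W_total = W₁ + W₂ = 0.06570 + 0.31056 = 0.37626 hr

Final: 0.37626 hr


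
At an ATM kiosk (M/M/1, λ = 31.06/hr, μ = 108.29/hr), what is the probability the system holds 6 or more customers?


ρ = 31.06/108.29 = 0.2868
P(N ≥ n) = ρ^n = 0.2868^6 = 0.0005568

Final: 0.0005568


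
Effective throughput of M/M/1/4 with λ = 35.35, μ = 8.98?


ρ = 3.9365; P_K = (1−ρ)ρ^4/(1−ρ^5) = 0.746759
λ_eff = λ(1 − P_K) = 35.35·(1 − 0.746759) = 35.35·0.253241 = 8.9521 /hr

Final: 8.9521 /hr


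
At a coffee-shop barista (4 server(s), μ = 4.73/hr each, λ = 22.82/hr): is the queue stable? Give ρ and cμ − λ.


Total capacity cμ = 4·4.73 = 18.92/hr
ρ = λ/(cμ) = 22.82/18.92 = 1.2061
Stable ⇔ ρ < 1: NO
Spare capacity = cμ − λ = 18.92 − 22.82 = -3.90/hr

Final: ρ = 1.2061; unstable; margin = -3.90/hr


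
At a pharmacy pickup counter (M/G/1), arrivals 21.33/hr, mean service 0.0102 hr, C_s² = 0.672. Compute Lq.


ρ = λ·E[S] = 21.33·0.0102 = 0.2176
Lq = ρ²(1+C_s²)/(2(1−ρ)) = 0.04733·(1+0.672)/(2·0.7824)
= 0.04733·1.6720/1.5649 = 0.05058

Final: 0.05058


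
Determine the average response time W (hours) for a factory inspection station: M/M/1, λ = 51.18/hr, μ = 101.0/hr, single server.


W = 1/(μ−λ) = 1/(101.0 − 51.18) = 1/49.82 = 0.02007 hr

Final: 0.02007 hr


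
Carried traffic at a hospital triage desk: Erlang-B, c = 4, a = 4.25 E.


B(4,4.25) = 0.334254 (Erlang-B)
Carried load = a(1 − B) = 4.25·(1 − 0.334254) = 4.25·0.665746 = 2.8294 E

Final: 2.8294 Erlangs


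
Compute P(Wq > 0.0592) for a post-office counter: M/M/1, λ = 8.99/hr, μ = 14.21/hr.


ρ = 8.99/14.21 = 0.6327
P(Wq > t) = ρ·e^{−(μ−λ)t} = 0.6327·e^{−0.3090}
= 0.6327·0.734163 = 0.464471

Final: 0.464471


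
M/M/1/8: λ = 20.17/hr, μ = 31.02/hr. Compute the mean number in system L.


ρ = 20.17/31.02 = 0.6502
L = ρ[1 − (K+1)ρ^K + Kρ^(K+1)] / [(1−ρ)(1−ρ^(K+1))]
Numerator: 0.6502·(1 − 9·0.031953 + 8·0.020777) = 0.571312
Denominator: (0.3498)·(0.979223) = 0.342507
L = 0.571312/0.342507 = 1.6680

Final: 1.6680


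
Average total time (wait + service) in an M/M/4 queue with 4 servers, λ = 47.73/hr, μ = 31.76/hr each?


a = 1.5028; ρ = 0.3757; P₀ = 0.220350
Lq = P₀·a^c·ρ/(c!(1−ρ)²) = 0.04515
Wq = Lq/λ = 0.04515/47.73 = 0.0009459 hr
W = Wq + 1/μ = 0.0009459 + 0.03149 = 0.03243 hr

Final: 0.03243 hr


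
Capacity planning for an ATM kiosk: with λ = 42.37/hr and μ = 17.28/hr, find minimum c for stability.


Stability requires cμ > λ ⇔ c > λ/μ.
λ/μ = 42.37/17.28 = 2.4520
Minimum integer c = ⌊2.4520⌋ + 1 = 3
Check: 3·17.28 = 51.84 > 42.37, while 2·17.28 = 34.56 ≤ 42.37

Final: 3 servers


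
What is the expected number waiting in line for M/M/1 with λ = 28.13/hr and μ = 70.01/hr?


ρ = 28.13/70.01 = 0.4018
Lq = ρ²/(1−ρ) = 0.1614/0.5982 = 0.2699

Final: 0.2699


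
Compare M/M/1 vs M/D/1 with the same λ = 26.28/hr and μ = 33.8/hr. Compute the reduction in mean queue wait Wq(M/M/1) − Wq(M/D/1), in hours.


ρ = 26.28/33.8 = 0.7775
Wq(M/M/1) = ρ/(μ−λ) = 0.7775/7.52 = 0.10339 hr
Wq(M/D/1) = ρ/(2(μ−λ)) = 0.05170 hr
Savings = 0.10339 − 0.05170 = 0.05170 hr

Final: 0.05170 hr


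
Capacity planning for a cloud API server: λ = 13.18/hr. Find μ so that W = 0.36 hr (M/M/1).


W = 1/(μ−λ) ⇒ μ − λ = 1/W = 1/0.36 = 2.7778
μ = λ + 1/W = 13.18 + 2.7778 = 15.9578 per hr

Final: 15.9578 /hr


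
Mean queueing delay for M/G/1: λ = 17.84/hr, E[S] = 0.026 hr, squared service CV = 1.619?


ρ = λ·E[S] = 17.84·0.026 = 0.4638
E[S²] = E[S]²(1+C_s²) = 0.026²·(1+1.619) = 0.001770
Wq = λ·E[S²]/(2(1−ρ)) = 17.84·0.001770/(2·0.5362) = 0.02945 hr

Final: 0.02945 hr


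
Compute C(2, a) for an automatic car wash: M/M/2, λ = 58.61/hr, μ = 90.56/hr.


a = λ/μ = 0.6472; ρ = a/2 = 0.3236
P₀ = 0.511033 (from M/M/c formula)
C(c,a) = [a^c/(c!(1−ρ))]·P₀ = [0.41886/(2·0.6764)]·0.511033
= 0.30962·0.511033 = 0.158228

Final: 0.158228


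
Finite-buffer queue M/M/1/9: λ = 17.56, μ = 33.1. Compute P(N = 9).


ρ = λ/μ = 17.56/33.1 = 0.5305
P_K = (1−ρ)ρ^K/(1−ρ^(K+1)) = (0.4695·0.003329)/(1 − 0.001766)
= 0.001563/0.998234 = 0.001566

Final: 0.001566


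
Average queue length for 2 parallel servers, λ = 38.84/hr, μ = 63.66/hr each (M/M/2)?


a = λ/μ = 0.6101; ρ = a/2 = 0.3051
P₀ = 0.532499
Lq = P₀·a^c·ρ / (c!·(1−ρ)²) = 0.532499·0.37224·0.3051/(2·0.48294)
= 0.06260

Final: 0.06260


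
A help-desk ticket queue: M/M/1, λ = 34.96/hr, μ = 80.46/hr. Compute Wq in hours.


ρ = 34.96/80.46 = 0.4345
Wq = ρ/(μ−λ) = 0.4345/(80.46 − 34.96) = 0.4345/45.50 = 0.009549 hr

Final: 0.009549 hr


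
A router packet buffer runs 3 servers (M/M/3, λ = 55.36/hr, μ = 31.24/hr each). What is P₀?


a = λ/μ = 55.36/31.24 = 1.7721; ρ = a/c = 0.5907
Σ_{k=0}^{2} a^k/k! (terms k=0..2) = 1.00000 + 1.77209 + 1.57015 = 4.34223
Tail: a^3/(3!(1−ρ)) = 5.56487/(6·0.4093) = 2.26599
P₀ = 1/(4.34223 + 2.26599) = 1/6.60822 = 0.151327

Final: 0.151327


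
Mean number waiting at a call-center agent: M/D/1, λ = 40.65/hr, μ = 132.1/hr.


ρ = 40.65/132.1 = 0.3077
M/D/1: Lq = ρ²/(2(1−ρ)) = 0.09469/(2·0.6923) = 0.06839

Final: 0.06839


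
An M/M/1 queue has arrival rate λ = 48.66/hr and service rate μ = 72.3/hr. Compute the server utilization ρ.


ρ = λ/μ = 48.66/72.3 = 0.6730

Final: 0.6730


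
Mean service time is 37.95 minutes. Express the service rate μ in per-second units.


μ = 1/(service time) in consistent units.
1 second = 0.0166667 min, so μ = 0.0166667/37.95 = 0.0004392 per second

Final: 0.0004392 /sec


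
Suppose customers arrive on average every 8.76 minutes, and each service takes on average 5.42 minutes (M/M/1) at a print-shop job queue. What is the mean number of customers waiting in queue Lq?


λ = 60/8.76 = 6.8493 /hr
μ = 60/5.42 = 11.0701 /hr
ρ = λ/μ = 6.8493/11.0701 = 0.6187
Lq = ρ²/(1−ρ) = 0.3828/0.3813 = 1.0040

Final: 1.0040


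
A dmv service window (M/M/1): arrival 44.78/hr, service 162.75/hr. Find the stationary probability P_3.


ρ = 44.78/162.75 = 0.2751
P_n = (1−ρ)·ρ^n = (1 − 0.2751)·0.2751^3 = 0.7249·0.020830 = 0.015099

Final: 0.015099


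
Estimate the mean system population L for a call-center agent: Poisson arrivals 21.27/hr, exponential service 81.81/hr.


ρ = λ/μ = 21.27/81.81 = 0.2600
L = ρ/(1−ρ) = 0.2600/(1 − 0.2600) = 0.2600/0.7400 = 0.3513

Final: 0.3513


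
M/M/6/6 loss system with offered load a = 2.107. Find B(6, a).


B(c,a) = (a^c/c!) / Σ_{k=0}^{c} a^k/k!
a^6/6! = 0.121522
Σ terms (k=0..6): 1.00000 + 2.10700 + 2.21972 + 1.55899 + 0.82120 + 0.34605 + 0.12152 = 8.174481
B = 0.121522/8.174481 = 0.014866

Final: 0.014866


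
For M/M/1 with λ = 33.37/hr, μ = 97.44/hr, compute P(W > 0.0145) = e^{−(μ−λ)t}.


W ~ Exponential(μ−λ) for M/M/1.
μ − λ = 97.44 − 33.37 = 64.0700
P(W > t) = e^{−(μ−λ)t} = e^{−0.9290} = 0.394943

Final: 0.394943


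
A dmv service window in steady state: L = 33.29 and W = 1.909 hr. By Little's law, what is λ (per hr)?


λ = L/W = 33.29/1.909 = 17.4384 /hr

Final: 17.4384 /hr


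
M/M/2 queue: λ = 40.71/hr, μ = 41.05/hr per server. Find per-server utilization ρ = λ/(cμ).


ρ = λ/(cμ) = 40.71/(2·41.05) = 40.71/82.10 = 0.4959

Final: 0.4959


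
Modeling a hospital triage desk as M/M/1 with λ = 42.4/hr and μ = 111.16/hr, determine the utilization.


ρ = λ/μ = 42.4/111.16 = 0.3814

Final: 0.3814


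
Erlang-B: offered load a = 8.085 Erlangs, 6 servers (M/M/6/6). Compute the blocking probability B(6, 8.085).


B(c,a) = (a^c/c!) / Σ_{k=0}^{c} a^k/k!
a^6/6! = 387.924893
Σ terms (k=0..6): 1.00000 + 8.08500 + 32.68361 + 88.08234 + 178.03642 + 287.88489 + 387.92489 = 983.697155
B = 387.924893/983.697155 = 0.394354

Final: 0.394354


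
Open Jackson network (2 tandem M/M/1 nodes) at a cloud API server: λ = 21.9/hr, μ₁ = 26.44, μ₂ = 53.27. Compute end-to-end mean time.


Each node sees arrival rate λ = 21.9/hr (tandem ⇒ throughput preserved).
W₁ = 1/(μ₁−λ) = 1/(26.44−21.9) = 0.22026 hr
W₂ = 1/(μ₂−λ) = 1/(53.27−21.9) = 0.03188 hr
W_total = W₁ + W₂ = 0.22026 + 0.03188 = 0.25214 hr

Final: 0.25214 hr


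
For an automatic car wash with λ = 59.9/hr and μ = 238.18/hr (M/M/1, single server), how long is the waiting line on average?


ρ = 59.9/238.18 = 0.2515
Lq = ρ²/(1−ρ) = 0.06325/0.7485 = 0.08450

Final: 0.08450


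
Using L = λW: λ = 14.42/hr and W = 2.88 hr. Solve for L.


L = λW = 14.42·2.88 = 41.5296

Final: 41.5296


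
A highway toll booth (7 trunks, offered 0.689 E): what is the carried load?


B(7,0.689) = 0.000007343 (Erlang-B)
Carried load = a(1 − B) = 0.689·(1 − 0.000007343) = 0.689·0.999993 = 0.6890 E

Final: 0.6890 Erlangs


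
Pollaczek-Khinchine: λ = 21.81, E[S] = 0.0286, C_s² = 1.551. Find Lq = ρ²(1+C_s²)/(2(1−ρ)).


ρ = λ·E[S] = 21.81·0.0286 = 0.6238
Lq = ρ²(1+C_s²)/(2(1−ρ)) = 0.3891·(1+1.551)/(2·0.3762)
= 0.3891·2.5510/0.7525 = 1.31906

Final: 1.31906


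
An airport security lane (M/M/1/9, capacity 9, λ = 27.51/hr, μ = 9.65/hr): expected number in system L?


ρ = 27.51/9.65 = 2.8508
L = ρ[1 − (K+1)ρ^K + Kρ^(K+1)] / [(1−ρ)(1−ρ^(K+1))]
Numerator: 2.8508·(1 − 10·12435.678721 + 9·35451.349391) = 555064.444503
Denominator: (-1.8508)·(-35450.349391) = 65610.698458
L = 555064.444503/65610.698458 = 8.4600

Final: 8.4600


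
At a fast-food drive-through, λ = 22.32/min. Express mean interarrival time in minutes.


Mean interarrival time = 1/λ = 1/22.32 minute = 0.04480 minute
In minutes: 0.04480 × 1 = 0.04480 min

Final: 0.04480 min


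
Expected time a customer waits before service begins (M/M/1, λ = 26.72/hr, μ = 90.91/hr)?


ρ = 26.72/90.91 = 0.2939
Wq = ρ/(μ−λ) = 0.2939/(90.91 − 26.72) = 0.2939/64.19 = 0.004579 hr

Final: 0.004579 hr


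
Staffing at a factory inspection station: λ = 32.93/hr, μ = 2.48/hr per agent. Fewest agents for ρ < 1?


Stability requires cμ > λ ⇔ c > λ/μ.
λ/μ = 32.93/2.48 = 13.2782
Minimum integer c = ⌊13.2782⌋ + 1 = 14
Check: 14·2.48 = 34.72 > 32.93, while 13·2.48 = 32.24 ≤ 32.93

Final: 14 servers


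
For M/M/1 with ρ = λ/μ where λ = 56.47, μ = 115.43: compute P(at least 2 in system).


ρ = 56.47/115.43 = 0.4892
P(N ≥ n) = ρ^n = 0.4892^2 = 0.239331

Final: 0.239331


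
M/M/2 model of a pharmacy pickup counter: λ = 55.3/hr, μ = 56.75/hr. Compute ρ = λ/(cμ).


ρ = λ/(cμ) = 55.3/(2·56.75) = 55.3/113.50 = 0.4872

Final: 0.4872


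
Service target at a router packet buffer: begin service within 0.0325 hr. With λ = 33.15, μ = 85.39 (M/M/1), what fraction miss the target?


ρ = 33.15/85.39 = 0.3882
P(Wq > t) = ρ·e^{−(μ−λ)t} = 0.3882·e^{−1.6978}
= 0.3882·0.183086 = 0.071077

Final: 0.071077


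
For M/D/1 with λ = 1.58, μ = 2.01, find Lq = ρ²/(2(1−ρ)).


ρ = 1.58/2.01 = 0.7861
M/D/1: Lq = ρ²/(2(1−ρ)) = 0.6179/(2·0.2139) = 1.44417

Final: 1.44417


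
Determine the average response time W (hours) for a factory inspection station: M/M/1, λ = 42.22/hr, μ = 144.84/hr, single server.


W = 1/(μ−λ) = 1/(144.84 − 42.22) = 1/102.62 = 0.009745 hr

Final: 0.009745 hr


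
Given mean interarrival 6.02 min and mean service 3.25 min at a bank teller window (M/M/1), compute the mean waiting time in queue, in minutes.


λ = 60/6.02 = 9.9668 /hr
μ = 60/3.25 = 18.4615 /hr
ρ = λ/μ = 9.9668/18.4615 = 0.5399
Wq = ρ/(μ−λ) = 0.5399/(18.4615−9.9668) = 0.06355 hr
In minutes: 0.06355·60 = 3.813 min

Final: 3.813 min


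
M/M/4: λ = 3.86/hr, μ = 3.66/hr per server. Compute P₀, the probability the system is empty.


a = λ/μ = 3.86/3.66 = 1.0546; ρ = a/c = 0.2637
Σ_{k=0}^{3} a^k/k! (terms k=0..3) = 1.00000 + 1.05464 + 0.55614 + 0.19551 = 2.80629
Tail: a^4/(4!(1−ρ)) = 1.23716/(24·0.7363) = 0.07001
P₀ = 1/(2.80629 + 0.07001) = 1/2.87630 = 0.347669

Final: 0.347669


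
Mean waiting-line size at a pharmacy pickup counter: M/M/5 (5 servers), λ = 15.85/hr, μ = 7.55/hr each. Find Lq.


a = λ/μ = 2.0993; ρ = a/5 = 0.4199
P₀ = 0.121359
Lq = P₀·a^c·ρ / (c!·(1−ρ)²) = 0.121359·40.77665·0.4199/(120·0.33655)
= 0.05145

Final: 0.05145


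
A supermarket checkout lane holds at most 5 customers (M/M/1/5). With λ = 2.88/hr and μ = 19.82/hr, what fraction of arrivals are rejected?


ρ = λ/μ = 2.88/19.82 = 0.1453
P_K = (1−ρ)ρ^K/(1−ρ^(K+1)) = (0.8547·0.00006478)/(1 − 0.000009413)
= 0.00005537/0.999991 = 0.00005537

Final: 0.00005537


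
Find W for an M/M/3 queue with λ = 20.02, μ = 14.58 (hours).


a = 1.3731; ρ = 0.4577; P₀ = 0.243220
Lq = P₀·a^c·ρ/(c!(1−ρ)²) = 0.16334
Wq = Lq/λ = 0.16334/20.02 = 0.008159 hr
W = Wq + 1/μ = 0.008159 + 0.06859 = 0.07675 hr

Final: 0.07675 hr


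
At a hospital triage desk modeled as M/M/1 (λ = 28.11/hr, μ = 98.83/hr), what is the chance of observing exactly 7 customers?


ρ = 28.11/98.83 = 0.2844
P_n = (1−ρ)·ρ^n = (1 − 0.2844)·0.2844^7 = 0.7156·0.0001506 = 0.0001078

Final: 0.0001078


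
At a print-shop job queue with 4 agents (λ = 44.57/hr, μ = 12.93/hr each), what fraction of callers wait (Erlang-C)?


a = λ/μ = 3.4470; ρ = a/4 = 0.8618
P₀ = 0.016732 (from M/M/c formula)
C(c,a) = [a^c/(c!(1−ρ))]·P₀ = [141.18106/(24·0.1382)]·0.016732
= 42.55177·0.016732 = 0.711973

Final: 0.711973


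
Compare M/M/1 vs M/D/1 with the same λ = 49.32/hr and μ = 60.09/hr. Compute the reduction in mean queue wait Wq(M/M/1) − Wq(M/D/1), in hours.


ρ = 49.32/60.09 = 0.8208
Wq(M/M/1) = ρ/(μ−λ) = 0.8208/10.77 = 0.07621 hr
Wq(M/D/1) = ρ/(2(μ−λ)) = 0.03810 hr
Savings = 0.07621 − 0.03810 = 0.03810 hr

Final: 0.03810 hr


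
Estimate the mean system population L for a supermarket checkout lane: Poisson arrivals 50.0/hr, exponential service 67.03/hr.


ρ = λ/μ = 50.0/67.03 = 0.7459
L = ρ/(1−ρ) = 0.7459/(1 − 0.7459) = 0.7459/0.2541 = 2.9360

Final: 2.9360


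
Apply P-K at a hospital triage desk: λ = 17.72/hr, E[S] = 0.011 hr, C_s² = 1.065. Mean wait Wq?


ρ = λ·E[S] = 17.72·0.011 = 0.1949
E[S²] = E[S]²(1+C_s²) = 0.011²·(1+1.065) = 0.0002499
Wq = λ·E[S²]/(2(1−ρ)) = 17.72·0.0002499/(2·0.8051) = 0.002750 hr

Final: 0.002750 hr


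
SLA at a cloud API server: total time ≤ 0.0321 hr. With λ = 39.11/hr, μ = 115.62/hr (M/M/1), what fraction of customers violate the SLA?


W ~ Exponential(μ−λ) for M/M/1.
μ − λ = 115.62 − 39.11 = 76.5100
P(W > t) = e^{−(μ−λ)t} = e^{−2.4560} = 0.085780

Final: 0.085780


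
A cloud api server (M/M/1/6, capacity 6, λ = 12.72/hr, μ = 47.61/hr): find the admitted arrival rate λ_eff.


ρ = 0.2672; P_K = (1−ρ)ρ^6/(1−ρ^7) = 0.0002665
λ_eff = λ(1 − P_K) = 12.72·(1 − 0.0002665) = 12.72·0.999733 = 12.7166 /hr

Final: 12.7166 /hr


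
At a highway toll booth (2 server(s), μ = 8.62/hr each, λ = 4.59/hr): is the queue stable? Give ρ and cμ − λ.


Total capacity cμ = 2·8.62 = 17.24/hr
ρ = λ/(cμ) = 4.59/17.24 = 0.2662
Stable ⇔ ρ < 1: YES
Spare capacity = cμ − λ = 17.24 − 4.59 = 12.65/hr

Final: ρ = 0.2662; stable; margin = 12.65/hr


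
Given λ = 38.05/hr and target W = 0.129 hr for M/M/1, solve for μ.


W = 1/(μ−λ) ⇒ μ − λ = 1/W = 1/0.129 = 7.7519
μ = λ + 1/W = 38.05 + 7.7519 = 45.8019 per hr

Final: 45.8019 /hr


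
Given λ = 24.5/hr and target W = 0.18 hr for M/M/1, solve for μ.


W = 1/(μ−λ) ⇒ μ − λ = 1/W = 1/0.18 = 5.5556
μ = λ + 1/W = 24.5 + 5.5556 = 30.0556 per hr

Final: 30.0556 /hr


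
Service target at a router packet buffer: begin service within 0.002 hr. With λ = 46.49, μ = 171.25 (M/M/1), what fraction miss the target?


ρ = 46.49/171.25 = 0.2715
P(Wq > t) = ρ·e^{−(μ−λ)t} = 0.2715·e^{−0.2495}
= 0.2715·0.779175 = 0.211526

Final: 0.211526


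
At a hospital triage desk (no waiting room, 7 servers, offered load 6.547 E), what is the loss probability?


B(c,a) = (a^c/c!) / Σ_{k=0}^{c} a^k/k!
a^7/7! = 102.297695
Σ terms (k=0..7): 1.00000 + 6.54700 + 21.43160 + 46.77090 + 76.55228 + 100.23755 + 109.37588 + 102.29770 = 464.212914
B = 102.297695/464.212914 = 0.220368

Final: 0.220368


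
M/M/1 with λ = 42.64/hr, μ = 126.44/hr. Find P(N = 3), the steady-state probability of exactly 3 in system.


ρ = 42.64/126.44 = 0.3372
P_n = (1−ρ)·ρ^n = (1 − 0.3372)·0.3372^3 = 0.6628·0.038353 = 0.025419

Final: 0.025419


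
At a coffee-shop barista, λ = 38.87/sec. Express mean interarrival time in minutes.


Mean interarrival time = 1/λ = 1/38.87 second = 0.02573 second
In minutes: 0.02573 × 0.0166667 = 0.0004288 min

Final: 0.0004288 min


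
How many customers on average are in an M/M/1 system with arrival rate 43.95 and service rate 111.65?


ρ = λ/μ = 43.95/111.65 = 0.3936
L = ρ/(1−ρ) = 0.3936/(1 − 0.3936) = 0.3936/0.6064 = 0.6492

Final: 0.6492


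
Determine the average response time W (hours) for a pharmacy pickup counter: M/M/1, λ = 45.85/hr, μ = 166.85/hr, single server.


W = 1/(μ−λ) = 1/(166.85 − 45.85) = 1/121.00 = 0.008264 hr

Final: 0.008264 hr


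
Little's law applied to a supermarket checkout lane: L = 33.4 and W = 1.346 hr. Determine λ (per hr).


λ = L/W = 33.4/1.346 = 24.8143 /hr

Final: 24.8143 /hr


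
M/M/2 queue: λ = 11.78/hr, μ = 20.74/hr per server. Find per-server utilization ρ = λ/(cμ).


ρ = λ/(cμ) = 11.78/(2·20.74) = 11.78/41.48 = 0.2840

Final: 0.2840


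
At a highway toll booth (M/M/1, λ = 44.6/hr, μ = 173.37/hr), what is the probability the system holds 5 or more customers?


ρ = 44.6/173.37 = 0.2573
P(N ≥ n) = ρ^n = 0.2573^5 = 0.001127

Final: 0.001127


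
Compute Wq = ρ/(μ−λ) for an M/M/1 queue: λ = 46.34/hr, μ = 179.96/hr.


ρ = 46.34/179.96 = 0.2575
Wq = ρ/(μ−λ) = 0.2575/(179.96 − 46.34) = 0.2575/133.62 = 0.001927 hr

Final: 0.001927 hr


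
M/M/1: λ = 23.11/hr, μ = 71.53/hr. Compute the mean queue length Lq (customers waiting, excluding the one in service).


ρ = 23.11/71.53 = 0.3231
Lq = ρ²/(1−ρ) = 0.1044/0.6769 = 0.1542

Final: 0.1542


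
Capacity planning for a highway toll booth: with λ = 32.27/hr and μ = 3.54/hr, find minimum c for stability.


Stability requires cμ > λ ⇔ c > λ/μ.
λ/μ = 32.27/3.54 = 9.1158
Minimum integer c = ⌊9.1158⌋ + 1 = 10
Check: 10·3.54 = 35.40 > 32.27, while 9·3.54 = 31.86 ≤ 32.27

Final: 10 servers


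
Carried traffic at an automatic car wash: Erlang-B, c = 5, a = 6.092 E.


B(5,6.092) = 0.366776 (Erlang-B)
Carried load = a(1 − B) = 6.092·(1 − 0.366776) = 6.092·0.633224 = 3.8576 E

Final: 3.8576 Erlangs


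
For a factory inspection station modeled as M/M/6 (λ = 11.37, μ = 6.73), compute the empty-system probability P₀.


a = λ/μ = 11.37/6.73 = 1.6895; ρ = a/c = 0.2816
Σ_{k=0}^{5} a^k/k! (terms k=0..5) = 1.00000 + 1.68945 + 1.42712 + 0.80368 + 0.33945 + 0.11470 = 5.37440
Tail: a^6/(6!(1−ρ)) = 23.25265/(720·0.7184) = 0.04495
P₀ = 1/(5.37440 + 0.04495) = 1/5.41935 = 0.184524

Final: 0.184524


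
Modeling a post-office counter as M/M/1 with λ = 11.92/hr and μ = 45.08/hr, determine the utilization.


ρ = λ/μ = 11.92/45.08 = 0.2644

Final: 0.2644


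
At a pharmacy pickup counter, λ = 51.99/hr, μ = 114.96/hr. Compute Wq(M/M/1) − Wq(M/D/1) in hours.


ρ = 51.99/114.96 = 0.4522
Wq(M/M/1) = ρ/(μ−λ) = 0.4522/62.97 = 0.007182 hr
Wq(M/D/1) = ρ/(2(μ−λ)) = 0.003591 hr
Savings = 0.007182 − 0.003591 = 0.003591 hr

Final: 0.003591 hr


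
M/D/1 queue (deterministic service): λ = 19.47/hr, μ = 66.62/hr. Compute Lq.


ρ = 19.47/66.62 = 0.2923
M/D/1: Lq = ρ²/(2(1−ρ)) = 0.08541/(2·0.7077) = 0.06034

Final: 0.06034


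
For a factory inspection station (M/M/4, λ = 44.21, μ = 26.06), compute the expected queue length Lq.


a = λ/μ = 1.6965; ρ = a/4 = 0.4241
P₀ = 0.180229
Lq = P₀·a^c·ρ / (c!·(1−ρ)²) = 0.180229·8.28294·0.4241/(24·0.33164)
= 0.07955

Final: 0.07955


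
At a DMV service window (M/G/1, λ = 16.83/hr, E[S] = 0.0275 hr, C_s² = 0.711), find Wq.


ρ = λ·E[S] = 16.83·0.0275 = 0.4628
E[S²] = E[S]²(1+C_s²) = 0.0275²·(1+0.711) = 0.001294
Wq = λ·E[S²]/(2(1−ρ)) = 16.83·0.001294/(2·0.5372) = 0.02027 hr

Final: 0.02027 hr


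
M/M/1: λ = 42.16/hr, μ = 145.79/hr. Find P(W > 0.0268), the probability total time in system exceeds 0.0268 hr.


W ~ Exponential(μ−λ) for M/M/1.
μ − λ = 145.79 − 42.16 = 103.6300
P(W > t) = e^{−(μ−λ)t} = e^{−2.7773} = 0.062207

Final: 0.062207


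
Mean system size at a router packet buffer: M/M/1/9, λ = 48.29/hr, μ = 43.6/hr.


ρ = 48.29/43.6 = 1.1076
L = ρ[1 − (K+1)ρ^K + Kρ^(K+1)] / [(1−ρ)(1−ρ^(K+1))]
Numerator: 1.1076·(1 − 10·2.508051 + 9·2.777840) = 1.019009
Denominator: (-0.1076)·(-1.777840) = 0.191240
L = 1.019009/0.191240 = 5.3284

Final: 5.3284


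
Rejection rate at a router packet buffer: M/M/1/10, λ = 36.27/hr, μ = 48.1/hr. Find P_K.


ρ = λ/μ = 36.27/48.1 = 0.7541
P_K = (1−ρ)ρ^K/(1−ρ^(K+1)) = (0.2459·0.059433)/(1 − 0.044815)
= 0.014617/0.955185 = 0.015303

Final: 0.015303


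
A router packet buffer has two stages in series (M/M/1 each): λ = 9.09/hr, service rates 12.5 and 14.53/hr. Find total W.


Each node sees arrival rate λ = 9.09/hr (tandem ⇒ throughput preserved).
W₁ = 1/(μ₁−λ) = 1/(12.5−9.09) = 0.29326 hr
W₂ = 1/(μ₂−λ) = 1/(14.53−9.09) = 0.18382 hr
W_total = W₁ + W₂ = 0.29326 + 0.18382 = 0.47708 hr

Final: 0.47708 hr


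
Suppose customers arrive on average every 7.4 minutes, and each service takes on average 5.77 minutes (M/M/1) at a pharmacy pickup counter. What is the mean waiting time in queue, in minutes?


λ = 60/7.4 = 8.1081 /hr
μ = 60/5.77 = 10.3986 /hr
ρ = λ/μ = 8.1081/10.3986 = 0.7797
Wq = ρ/(μ−λ) = 0.7797/(10.3986−8.1081) = 0.34042 hr
In minutes: 0.34042·60 = 20.425 min

Final: 20.425 min


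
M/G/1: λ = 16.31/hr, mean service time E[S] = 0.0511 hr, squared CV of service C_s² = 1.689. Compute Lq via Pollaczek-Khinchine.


ρ = λ·E[S] = 16.31·0.0511 = 0.8334
Lq = ρ²(1+C_s²)/(2(1−ρ)) = 0.6946·(1+1.689)/(2·0.1666)
= 0.6946·2.6890/0.3331 = 5.60715

Final: 5.60715


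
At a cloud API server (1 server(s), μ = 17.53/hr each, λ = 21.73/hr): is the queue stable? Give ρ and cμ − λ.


Total capacity cμ = 1·17.53 = 17.53/hr
ρ = λ/(cμ) = 21.73/17.53 = 1.2396
Stable ⇔ ρ < 1: NO
Spare capacity = cμ − λ = 17.53 − 21.73 = -4.20/hr

Final: ρ = 1.2396; unstable; margin = -4.20/hr


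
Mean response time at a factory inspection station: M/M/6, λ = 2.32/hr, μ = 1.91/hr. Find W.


a = 1.2147; ρ = 0.2024; P₀ = 0.296791
Lq = P₀·a^c·ρ/(c!(1−ρ)²) = 0.0004213
Wq = Lq/λ = 0.0004213/2.32 = 0.0001816 hr
W = Wq + 1/μ = 0.0001816 + 0.52356 = 0.52374 hr

Final: 0.52374 hr


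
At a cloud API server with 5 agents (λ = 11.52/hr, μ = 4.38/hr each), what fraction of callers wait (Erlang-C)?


a = λ/μ = 2.6301; ρ = a/5 = 0.5260
P₀ = 0.069793 (from M/M/c formula)
C(c,a) = [a^c/(c!(1−ρ))]·P₀ = [125.86119/(120·0.4740)]·0.069793
= 2.21288·0.069793 = 0.154443

Final: 0.154443


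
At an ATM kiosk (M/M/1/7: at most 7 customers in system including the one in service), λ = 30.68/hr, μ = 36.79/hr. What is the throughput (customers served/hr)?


ρ = 0.8339; P_K = (1−ρ)ρ^7/(1−ρ^8) = 0.060799
λ_eff = λ(1 − P_K) = 30.68·(1 − 0.060799) = 30.68·0.939201 = 28.8147 /hr

Final: 28.8147 /hr


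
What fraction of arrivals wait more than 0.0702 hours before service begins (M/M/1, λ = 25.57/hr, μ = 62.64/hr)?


ρ = 25.57/62.64 = 0.4082
P(Wq > t) = ρ·e^{−(μ−λ)t} = 0.4082·e^{−2.6023}
= 0.4082·0.074102 = 0.030249

Final: 0.030249


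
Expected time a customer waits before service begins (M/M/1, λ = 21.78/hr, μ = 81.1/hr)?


ρ = 21.78/81.1 = 0.2686
Wq = ρ/(μ−λ) = 0.2686/(81.1 − 21.78) = 0.2686/59.32 = 0.004527 hr

Final: 0.004527 hr


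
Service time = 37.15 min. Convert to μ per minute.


μ = 1/(service time) in consistent units.
1 minute = 1 min, so μ = 1/37.15 = 0.02692 per minute

Final: 0.02692 /min


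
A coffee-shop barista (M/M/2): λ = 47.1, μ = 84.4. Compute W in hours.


a = 0.5581; ρ = 0.2790; P₀ = 0.563687
Lq = P₀·a^c·ρ/(c!(1−ρ)²) = 0.04712
Wq = Lq/λ = 0.04712/47.1 = 0.001000 hr
W = Wq + 1/μ = 0.001000 + 0.01185 = 0.01285 hr

Final: 0.01285 hr


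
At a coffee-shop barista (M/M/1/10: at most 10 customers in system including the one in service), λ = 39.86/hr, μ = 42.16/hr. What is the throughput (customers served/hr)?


ρ = 0.9454; P_K = (1−ρ)ρ^10/(1−ρ^11) = 0.067605
λ_eff = λ(1 − P_K) = 39.86·(1 − 0.067605) = 39.86·0.932395 = 37.1653 /hr

Final: 37.1653 /hr


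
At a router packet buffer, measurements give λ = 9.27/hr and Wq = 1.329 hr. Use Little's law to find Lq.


Lq = λWq = 9.27·1.329 = 12.3198

Final: 12.3198


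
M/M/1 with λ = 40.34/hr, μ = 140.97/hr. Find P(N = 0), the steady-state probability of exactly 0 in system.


ρ = 40.34/140.97 = 0.2862
P_n = (1−ρ)·ρ^n = (1 − 0.2862)·0.2862^0 = 0.7138·1.000000 = 0.713840

Final: 0.713840


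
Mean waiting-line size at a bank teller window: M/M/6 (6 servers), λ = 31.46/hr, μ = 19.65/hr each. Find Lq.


a = λ/μ = 1.6010; ρ = a/6 = 0.2668
P₀ = 0.201615
Lq = P₀·a^c·ρ / (c!·(1−ρ)²) = 0.201615·16.84135·0.2668/(720·0.53753)
= 0.002341

Final: 0.002341


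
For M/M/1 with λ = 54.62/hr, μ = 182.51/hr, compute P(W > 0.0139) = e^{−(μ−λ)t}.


W ~ Exponential(μ−λ) for M/M/1.
μ − λ = 182.51 − 54.62 = 127.8900
P(W > t) = e^{−(μ−λ)t} = e^{−1.7777} = 0.169031

Final: 0.169031


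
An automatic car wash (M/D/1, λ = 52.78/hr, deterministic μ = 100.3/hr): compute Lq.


ρ = 52.78/100.3 = 0.5262
M/D/1: Lq = ρ²/(2(1−ρ)) = 0.2769/(2·0.4738) = 0.29223

Final: 0.29223


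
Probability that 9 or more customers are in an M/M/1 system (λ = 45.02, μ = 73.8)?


ρ = 45.02/73.8 = 0.6100
P(N ≥ n) = ρ^n = 0.6100^9 = 0.011699

Final: 0.011699


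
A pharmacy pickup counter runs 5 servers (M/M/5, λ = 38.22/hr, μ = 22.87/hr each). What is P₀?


a = λ/μ = 38.22/22.87 = 1.6712; ρ = a/c = 0.3342
Σ_{k=0}^{4} a^k/k! (terms k=0..4) = 1.00000 + 1.67118 + 1.39643 + 0.77790 + 0.32500 = 5.17051
Tail: a^5/(5!(1−ρ)) = 13.03535/(120·0.6658) = 0.16316
P₀ = 1/(5.17051 + 0.16316) = 1/5.33368 = 0.187488

Final: 0.187488


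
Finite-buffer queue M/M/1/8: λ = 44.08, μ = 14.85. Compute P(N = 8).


ρ = λ/μ = 44.08/14.85 = 2.9684
P_K = (1−ρ)ρ^K/(1−ρ^(K+1)) = (-1.9684·6027.275701)/(1 − 17891.064842)
= -11863.789141/-17890.064842 = 0.663150

Final: 0.663150


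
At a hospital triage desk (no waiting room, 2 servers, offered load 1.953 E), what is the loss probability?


B(c,a) = (a^c/c!) / Σ_{k=0}^{c} a^k/k!
a^2/2! = 1.907105
Σ terms (k=0..2): 1.00000 + 1.95300 + 1.90710 = 4.860105
B = 1.907105/4.860105 = 0.392400

Final: 0.392400


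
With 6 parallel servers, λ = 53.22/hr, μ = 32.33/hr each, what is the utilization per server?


ρ = λ/(cμ) = 53.22/(6·32.33) = 53.22/193.98 = 0.2744

Final: 0.2744


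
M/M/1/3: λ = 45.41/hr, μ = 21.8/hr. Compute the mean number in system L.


ρ = 45.41/21.8 = 2.0830
L = ρ[1 − (K+1)ρ^K + Kρ^(K+1)] / [(1−ρ)(1−ρ^(K+1))]
Numerator: 2.0830·(1 − 4·9.038264 + 3·18.826953) = 44.426399
Denominator: (-1.0830)·(-17.826953) = 19.307081
L = 44.426399/19.307081 = 2.3010

Final: 2.3010


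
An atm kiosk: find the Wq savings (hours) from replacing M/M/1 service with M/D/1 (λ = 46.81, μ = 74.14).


ρ = 46.81/74.14 = 0.6314
Wq(M/M/1) = ρ/(μ−λ) = 0.6314/27.33 = 0.02310 hr
Wq(M/D/1) = ρ/(2(μ−λ)) = 0.01155 hr
Savings = 0.02310 − 0.01155 = 0.01155 hr

Final: 0.01155 hr


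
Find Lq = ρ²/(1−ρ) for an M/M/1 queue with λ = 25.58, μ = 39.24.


ρ = 25.58/39.24 = 0.6519
Lq = ρ²/(1−ρ) = 0.4250/0.3481 = 1.2207

Final: 1.2207


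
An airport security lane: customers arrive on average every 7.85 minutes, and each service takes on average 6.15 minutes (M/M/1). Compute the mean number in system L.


λ = 60/7.85 = 7.6433 /hr
μ = 60/6.15 = 9.7561 /hr
ρ = λ/μ = 7.6433/9.7561 = 0.7834
L = ρ/(1−ρ) = 0.7834/0.2166 = 3.6176

Final: 3.6176


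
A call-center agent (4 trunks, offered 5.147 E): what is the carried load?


B(4,5.147) = 0.409779 (Erlang-B)
Carried load = a(1 − B) = 5.147·(1 − 0.409779) = 5.147·0.590221 = 3.0379 E

Final: 3.0379 Erlangs


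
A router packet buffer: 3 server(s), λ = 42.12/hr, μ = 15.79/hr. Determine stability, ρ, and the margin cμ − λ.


Total capacity cμ = 3·15.79 = 47.37/hr
ρ = λ/(cμ) = 42.12/47.37 = 0.8892
Stable ⇔ ρ < 1: YES
Spare capacity = cμ − λ = 47.37 − 42.12 = 5.25/hr

Final: ρ = 0.8892; stable; margin = 5.25/hr


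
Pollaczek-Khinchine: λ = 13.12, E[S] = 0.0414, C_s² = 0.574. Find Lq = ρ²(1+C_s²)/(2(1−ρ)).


ρ = λ·E[S] = 13.12·0.0414 = 0.5432
Lq = ρ²(1+C_s²)/(2(1−ρ)) = 0.2950·(1+0.574)/(2·0.4568)
= 0.2950·1.5740/0.9137 = 0.50826

Final: 0.50826


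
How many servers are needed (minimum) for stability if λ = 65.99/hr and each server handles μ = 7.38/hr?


Stability requires cμ > λ ⇔ c > λ/μ.
λ/μ = 65.99/7.38 = 8.9417
Minimum integer c = ⌊8.9417⌋ + 1 = 9
Check: 9·7.38 = 66.42 > 65.99, while 8·7.38 = 59.04 ≤ 65.99

Final: 9 servers


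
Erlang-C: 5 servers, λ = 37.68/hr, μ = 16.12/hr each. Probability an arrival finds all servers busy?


a = λ/μ = 2.3375; ρ = a/5 = 0.4675
P₀ = 0.094933 (from M/M/c formula)
C(c,a) = [a^c/(c!(1−ρ))]·P₀ = [69.77973/(120·0.5325)]·0.094933
= 1.09200·0.094933 = 0.103667

Final: 0.103667


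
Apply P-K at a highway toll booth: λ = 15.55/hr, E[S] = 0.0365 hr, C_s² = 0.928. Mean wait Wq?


ρ = λ·E[S] = 15.55·0.0365 = 0.5676
E[S²] = E[S]²(1+C_s²) = 0.0365²·(1+0.928) = 0.002569
Wq = λ·E[S²]/(2(1−ρ)) = 15.55·0.002569/(2·0.4324) = 0.04618 hr

Final: 0.04618 hr


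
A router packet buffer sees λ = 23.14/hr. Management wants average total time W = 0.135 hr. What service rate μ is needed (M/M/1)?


W = 1/(μ−λ) ⇒ μ − λ = 1/W = 1/0.135 = 7.4074
μ = λ + 1/W = 23.14 + 7.4074 = 30.5474 per hr

Final: 30.5474 /hr


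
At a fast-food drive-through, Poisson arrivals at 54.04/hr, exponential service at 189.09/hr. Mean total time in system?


W = 1/(μ−λ) = 1/(189.09 − 54.04) = 1/135.05 = 0.007405 hr

Final: 0.007405 hr


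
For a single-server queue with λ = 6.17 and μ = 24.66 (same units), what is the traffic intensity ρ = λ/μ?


ρ = λ/μ = 6.17/24.66 = 0.2502

Final: 0.2502


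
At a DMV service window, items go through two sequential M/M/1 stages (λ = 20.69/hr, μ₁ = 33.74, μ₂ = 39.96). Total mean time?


Each node sees arrival rate λ = 20.69/hr (tandem ⇒ throughput preserved).
W₁ = 1/(μ₁−λ) = 1/(33.74−20.69) = 0.07663 hr
W₂ = 1/(μ₂−λ) = 1/(39.96−20.69) = 0.05189 hr
W_total = W₁ + W₂ = 0.07663 + 0.05189 = 0.12852 hr

Final: 0.12852 hr


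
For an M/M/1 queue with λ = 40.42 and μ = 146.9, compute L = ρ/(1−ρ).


ρ = λ/μ = 40.42/146.9 = 0.2752
L = ρ/(1−ρ) = 0.2752/(1 − 0.2752) = 0.2752/0.7248 = 0.3796

Final: 0.3796
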